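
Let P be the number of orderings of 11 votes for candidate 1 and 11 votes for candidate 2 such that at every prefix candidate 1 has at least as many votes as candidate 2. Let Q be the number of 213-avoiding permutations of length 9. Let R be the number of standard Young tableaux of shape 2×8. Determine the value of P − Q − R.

Reading a vote for the leader as '(' and for the other as ')' turns such a sequence into a balanced string of 11 pairs, so the count is C_11. So P = C_11 = 58786.
For any fixed pattern of length 3, the pattern-avoiding permutations of [9] number C_9. So Q = C_9 = 4862.
Standard Young tableaux of shape 2×n are counted by C_n; here n = 8. So R = C_8 = 1430.
P − Q − R = 58786 − 4862 − 1430 = 52494.

52494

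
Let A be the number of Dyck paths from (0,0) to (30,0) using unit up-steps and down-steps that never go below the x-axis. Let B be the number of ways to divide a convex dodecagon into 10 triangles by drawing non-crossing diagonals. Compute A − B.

9678049

Dyck paths of semilength n (length 2n) are counted by C_n; here n = 15. So A = C_15 = 9694845.
Triangulations of a convex m-gon are counted by C_{m−2}; with m = 12 this is C_10. So B = C_10 = 16796.
A − B = 9694845 − 16796 = 9678049.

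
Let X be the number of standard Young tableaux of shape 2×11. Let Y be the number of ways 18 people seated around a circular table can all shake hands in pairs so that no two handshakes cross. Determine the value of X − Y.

53924

By the hook-length formula (or a Dyck-path bijection), SYT of shape 2×11 number C_11. So X = C_11 = 58786.
With 18 = 2·9 people, non-crossing handshake pairings are non-crossing perfect matchings on a circle, counted by C_9. So Y = C_9 = 4862.
X − Y = 58786 − 4862 = 53924.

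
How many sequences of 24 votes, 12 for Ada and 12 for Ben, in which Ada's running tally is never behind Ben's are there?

208012

Ballot sequences with n votes each where one side never trails are Dyck words, counted by C_n; here n = 12.
C_12 = C_11 · 2(2·11+1)/(11+2) = 58786 · 46/13 = 208012.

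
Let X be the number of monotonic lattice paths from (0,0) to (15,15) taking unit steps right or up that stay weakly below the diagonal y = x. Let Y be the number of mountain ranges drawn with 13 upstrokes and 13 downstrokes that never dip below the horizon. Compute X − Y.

8951945

Monotone paths in an n×n grid that stay weakly below the diagonal are counted by C_n; here n = 15. So X = C_15 = 9694845.
Paths of 13 up- and 13 down-steps that never dip below the axis are Dyck paths; their count is C_13. So Y = C_13 = 742900.
X − Y = 9694845 − 742900 = 8951945.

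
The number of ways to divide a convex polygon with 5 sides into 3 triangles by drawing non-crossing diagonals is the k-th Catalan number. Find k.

3

Triangulations of a convex m-gon are counted by C_{m−2}; with m = 5 this is C_3.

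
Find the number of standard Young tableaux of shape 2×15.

9694845

By the hook-length formula (or a Dyck-path bijection), SYT of shape 2×15 number C_15.
C_15 = 9694845.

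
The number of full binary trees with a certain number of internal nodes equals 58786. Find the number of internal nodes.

11

Full binary trees with n internal nodes are counted by C_n, and C_11 = 58786.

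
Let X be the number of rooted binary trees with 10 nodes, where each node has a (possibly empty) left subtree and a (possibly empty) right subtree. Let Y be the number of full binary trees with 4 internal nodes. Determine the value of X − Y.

16782

Rooted binary trees with 10 nodes (each child slot possibly empty) number C_10. So X = C_10 = 16796.
Full binary trees with n internal nodes are counted by C_n; here n = 4. So Y = C_4 = 14.
X − Y = 16796 − 14 = 16782.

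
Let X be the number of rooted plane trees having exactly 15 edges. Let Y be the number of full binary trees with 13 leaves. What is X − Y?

Rooted ordered trees with n edges are counted by C_n; here n = 15. So X = C_15 = 9694845.
Full binary trees with 13 leaves have 13−1 = 12 internal nodes, so there are C_12 of them. So Y = C_12 = 208012.
X − Y = 9694845 − 208012 = 9486833.

9486833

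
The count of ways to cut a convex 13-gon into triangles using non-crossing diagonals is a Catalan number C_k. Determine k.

The number of triangulations of a 13-gon is the Catalan number C_11 (index = sides − 2).

11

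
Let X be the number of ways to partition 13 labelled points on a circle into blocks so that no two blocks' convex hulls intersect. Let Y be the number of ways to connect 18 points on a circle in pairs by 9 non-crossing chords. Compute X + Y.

The non-crossing partitions of [13] form a lattice of size C_13. So X = C_13 = 742900.
Non-crossing perfect matchings of 2n points on a circle are counted by C_n; with 18 points, n = 9. So Y = C_9 = 4862.
X + Y = 742900 + 4862 = 747762.

747762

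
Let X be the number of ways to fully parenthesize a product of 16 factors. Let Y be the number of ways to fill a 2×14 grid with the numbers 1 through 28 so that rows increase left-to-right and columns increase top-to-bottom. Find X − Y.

Ways to associate a product of 16 factors correspond to binary trees on 16 leaves, so the count is C_15. So X = C_15 = 9694845.
Standard Young tableaux of shape 2×n are counted by C_n; here n = 14. So Y = C_14 = 2674440.
X − Y = 9694845 − 2674440 = 7020405.

7020405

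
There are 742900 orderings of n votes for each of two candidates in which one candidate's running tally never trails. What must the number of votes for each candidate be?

Such ballot sequences with n votes each are counted by C_n. The Catalan number equal to 742900 is C_13.

13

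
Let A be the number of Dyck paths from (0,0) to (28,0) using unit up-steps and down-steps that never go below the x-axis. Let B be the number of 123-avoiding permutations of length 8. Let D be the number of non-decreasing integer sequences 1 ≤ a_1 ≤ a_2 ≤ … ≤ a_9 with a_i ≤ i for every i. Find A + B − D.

Paths of 14 up- and 14 down-steps that never dip below the axis are Dyck paths; their count is C_14. So A = C_14 = 2674440.
Permutations of [n] avoiding any single length-3 pattern are counted by C_n; here n = 8. So B = C_8 = 1430.
Such sub-staircase sequences of length n are counted by C_n; here n = 9. So D = C_9 = 4862.
A + B − D = 2674440 + 1430 − 4862 = 2671008.

2671008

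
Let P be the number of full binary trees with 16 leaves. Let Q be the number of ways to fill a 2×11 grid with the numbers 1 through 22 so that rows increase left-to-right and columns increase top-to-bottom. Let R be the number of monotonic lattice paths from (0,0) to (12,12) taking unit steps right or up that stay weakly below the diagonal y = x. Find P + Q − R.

9545619

A full binary tree with L leaves has L−1 internal nodes and is counted by C_{L−1}; L = 16 gives C_15. So P = C_15 = 9694845.
Standard Young tableaux of shape 2×n are counted by C_n; here n = 11. So Q = C_11 = 58786.
Monotone paths in an n×n grid that stay weakly below the diagonal are counted by C_n; here n = 12. So R = C_12 = 208012.
P + Q − R = 9694845 + 58786 − 208012 = 9545619.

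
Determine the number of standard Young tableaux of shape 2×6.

132

By the hook-length formula (or a Dyck-path bijection), SYT of shape 2×6 number C_6.
C_6 = C(12,6)/7 = 924/7 = 132.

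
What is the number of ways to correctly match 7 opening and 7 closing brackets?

429

With 7 pairs the number of balanced bracket strings is the Catalan number C_7.
C_7 = 429.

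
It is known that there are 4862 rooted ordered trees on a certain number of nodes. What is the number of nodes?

Rooted ordered trees on m nodes are counted by C_{m−1}; 4862 = C_9.
So the index is 9, and the number of nodes is 9 + 1 = 10.

10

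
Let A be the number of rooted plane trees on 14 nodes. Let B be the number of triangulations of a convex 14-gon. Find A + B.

950912

A rooted plane tree on 14 nodes has 13 edges, and such trees are counted by C_13. So A = C_13 = 742900.
The number of triangulations of a 14-gon is the Catalan number C_12 (index = sides − 2). So B = C_12 = 208012.
A + B = 742900 + 208012 = 950912.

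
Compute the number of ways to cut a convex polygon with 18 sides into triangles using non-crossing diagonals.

The number of triangulations of an 18-gon is the Catalan number C_16 (index = sides − 2).
C_16 = C_15 · 2(2·15+1)/(15+2) = 9694845 · 62/17 = 35357670.

35357670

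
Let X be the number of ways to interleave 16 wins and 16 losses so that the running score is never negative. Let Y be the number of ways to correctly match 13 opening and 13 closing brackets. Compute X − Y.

34614770

Reading a vote for the leader as '(' and for the other as ')' turns such a sequence into a balanced string of 16 pairs, so the count is C_16. So X = C_16 = 35357670.
A balanced arrangement of 13 bracket pairs is a Dyck word of semilength 13, so the count is C_13. So Y = C_13 = 742900.
X − Y = 35357670 − 742900 = 34614770.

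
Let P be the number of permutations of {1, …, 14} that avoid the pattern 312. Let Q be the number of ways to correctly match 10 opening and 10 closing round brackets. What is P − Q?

2657644

Permutations of [n] avoiding any single length-3 pattern are counted by C_n; here n = 14. So P = C_14 = 2674440.
A balanced arrangement of 10 bracket pairs is a Dyck word of semilength 10, so the count is C_10. So Q = C_10 = 16796.
P − Q = 2674440 − 16796 = 2657644.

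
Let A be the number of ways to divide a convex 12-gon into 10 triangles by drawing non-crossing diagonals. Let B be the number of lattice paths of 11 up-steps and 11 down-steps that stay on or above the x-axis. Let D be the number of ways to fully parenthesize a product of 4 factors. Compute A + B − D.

The number of triangulations of a 12-gon is the Catalan number C_10 (index = sides − 2). So A = C_10 = 16796.
Paths of 11 up- and 11 down-steps that never dip below the axis are Dyck paths; their count is C_11. So B = C_11 = 58786.
Parenthesizations of m factors correspond to full binary trees with m leaves, counted by C_{m−1}; m = 4 gives C_3. So D = C_3 = 5.
A + B − D = 16796 + 58786 − 5 = 75577.

75577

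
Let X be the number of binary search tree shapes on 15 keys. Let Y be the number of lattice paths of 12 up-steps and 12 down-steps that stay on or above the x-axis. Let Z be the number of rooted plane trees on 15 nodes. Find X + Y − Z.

7228417

Binary trees (left/right distinguished) on n nodes are counted by C_n; here n = 15. So X = C_15 = 9694845.
A Dyck path with 12 up-steps and 12 down-steps has semilength 12, so there are C_12 of them. So Y = C_12 = 208012.
A rooted plane tree on 15 nodes has 14 edges, and such trees are counted by C_14. So Z = C_14 = 2674440.
X + Y − Z = 9694845 + 208012 − 2674440 = 7228417.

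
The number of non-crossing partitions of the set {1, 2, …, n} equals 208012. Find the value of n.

12

Non-crossing partitions of [n] are counted by C_n; 208012 = C_12.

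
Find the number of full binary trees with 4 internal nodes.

Full binary trees with n internal nodes are counted by C_n; here n = 4.
C_4 = C(8,4)/5 = 70/5 = 14.

14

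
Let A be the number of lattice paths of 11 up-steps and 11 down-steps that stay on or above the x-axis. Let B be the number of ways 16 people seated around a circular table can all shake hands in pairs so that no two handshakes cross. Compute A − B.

Paths of 11 up- and 11 down-steps that never dip below the axis are Dyck paths; their count is C_11. So A = C_11 = 58786.
Non-crossing handshake pairings of 2n people are counted by C_n; 16 people gives n = 8. So B = C_8 = 1430.
A − B = 58786 − 1430 = 57356.

57356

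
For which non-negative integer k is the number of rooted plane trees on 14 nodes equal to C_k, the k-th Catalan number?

A rooted plane tree on 14 nodes has 13 edges, and such trees are counted by C_13.

13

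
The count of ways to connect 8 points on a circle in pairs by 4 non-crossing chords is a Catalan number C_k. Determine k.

4

Non-crossing perfect matchings of 2n points on a circle are counted by C_n; with 8 points, n = 4.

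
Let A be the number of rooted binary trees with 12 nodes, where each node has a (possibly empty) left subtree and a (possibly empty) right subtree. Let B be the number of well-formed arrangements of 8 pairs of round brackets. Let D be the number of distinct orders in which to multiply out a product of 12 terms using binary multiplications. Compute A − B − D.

Rooted binary trees with 12 nodes (each child slot possibly empty) number C_12. So A = C_12 = 208012.
A balanced arrangement of 8 bracket pairs is a Dyck word of semilength 8, so the count is C_8. So B = C_8 = 1430.
Bracketing 12 factors into binary products is counted by C_{12−1} = C_11. So D = C_11 = 58786.
A − B − D = 208012 − 1430 − 58786 = 147796.

147796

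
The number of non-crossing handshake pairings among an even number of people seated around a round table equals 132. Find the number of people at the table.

12

Non-crossing handshake pairings of 2n people are counted by C_n, and C_6 = 132.
So n = 6, and there are 2n = 12 people.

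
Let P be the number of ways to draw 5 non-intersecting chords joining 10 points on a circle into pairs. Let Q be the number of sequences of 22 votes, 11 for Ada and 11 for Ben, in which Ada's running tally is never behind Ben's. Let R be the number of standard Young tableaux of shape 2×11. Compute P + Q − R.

42

Pairing 10 circle points by 5 non-crossing chords gives C_5 matchings. So P = C_5 = 42.
Ballot sequences with n votes each where one side never trails are Dyck words, counted by C_n; here n = 11. So Q = C_11 = 58786.
Standard Young tableaux of shape 2×n are counted by C_n; here n = 11. So R = C_11 = 58786.
P + Q − R = 42 + 58786 − 58786 = 42.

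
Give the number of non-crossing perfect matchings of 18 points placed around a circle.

4862

Pairing 18 circle points by 9 non-crossing chords gives C_9 matchings.
C_9 = C(18,9)/10 = 48620/10 = 4862.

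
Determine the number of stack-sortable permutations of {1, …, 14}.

2674440

Stack-sortable permutations are exactly the 231-avoiding ones, counted by C_n; here n = 14.
C_14 = C(28,14)/15 = 40116600/15 = 2674440.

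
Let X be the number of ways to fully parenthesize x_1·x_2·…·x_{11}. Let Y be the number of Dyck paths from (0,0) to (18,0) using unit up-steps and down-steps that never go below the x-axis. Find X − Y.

Bracketing 11 factors into binary products is counted by C_{11−1} = C_10. So X = C_10 = 16796.
A Dyck path with 9 up-steps and 9 down-steps has semilength 9, so there are C_9 of them. So Y = C_9 = 4862.
X − Y = 16796 − 4862 = 11934.

11934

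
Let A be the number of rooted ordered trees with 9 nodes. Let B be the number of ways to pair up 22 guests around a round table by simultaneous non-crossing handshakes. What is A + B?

60216

A rooted plane tree on 9 nodes has 8 edges, and such trees are counted by C_8. So A = C_8 = 1430.
Non-crossing handshake pairings of 2n people are counted by C_n; 22 people gives n = 11. So B = C_11 = 58786.
A + B = 1430 + 58786 = 60216.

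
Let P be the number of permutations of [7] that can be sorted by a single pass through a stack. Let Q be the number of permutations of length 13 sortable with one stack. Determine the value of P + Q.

743329

Stack-sortable permutations are exactly the 231-avoiding ones, counted by C_n; here n = 7. So P = C_7 = 429.
By Knuth's characterisation, the stack-sortable permutations of length 13 are the 231-avoiders, numbering C_13. So Q = C_13 = 742900.
P + Q = 429 + 742900 = 743329.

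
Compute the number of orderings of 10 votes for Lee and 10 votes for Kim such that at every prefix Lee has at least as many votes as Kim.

Reading a vote for the leader as '(' and for the other as ')' turns such a sequence into a balanced string of 10 pairs, so the count is C_10.
C_10 = 16796.

16796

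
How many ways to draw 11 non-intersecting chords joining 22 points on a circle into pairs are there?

Non-crossing perfect matchings of 2n points on a circle are counted by C_n; with 22 points, n = 11.
C_11 = C(22,11)/12 = 705432/12 = 58786.

58786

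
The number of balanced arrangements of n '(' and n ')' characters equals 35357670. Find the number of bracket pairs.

16

Balanced strings of n bracket-pairs are counted by C_n. The Catalan number equal to 35357670 is C_16.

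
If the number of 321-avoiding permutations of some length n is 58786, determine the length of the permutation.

11

Permutations of [n] avoiding a fixed length-3 pattern are counted by C_n. Since C_11 = 58786, the index is 11.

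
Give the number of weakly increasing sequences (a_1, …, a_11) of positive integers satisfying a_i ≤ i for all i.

58786

Such sub-staircase sequences of length n are counted by C_n; here n = 11.
C_11 = C(22,11)/12 = 705432/12 = 58786.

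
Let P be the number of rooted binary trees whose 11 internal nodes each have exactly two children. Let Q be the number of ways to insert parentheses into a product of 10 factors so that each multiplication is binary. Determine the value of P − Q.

53924

Full binary trees with n internal nodes are counted by C_n; here n = 11. So P = C_11 = 58786.
Bracketing 10 factors into binary products is counted by C_{10−1} = C_9. So Q = C_9 = 4862.
P − Q = 58786 − 4862 = 53924.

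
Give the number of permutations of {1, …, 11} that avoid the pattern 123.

58786

For any fixed pattern of length 3, the pattern-avoiding permutations of [11] number C_11.
C_11 = 58786.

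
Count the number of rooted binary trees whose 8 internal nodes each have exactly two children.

Full binary trees with n internal nodes are counted by C_n; here n = 8.
C_8 = C_7 · 2(2·7+1)/(7+2) = 429 · 30/9 = 1430.

1430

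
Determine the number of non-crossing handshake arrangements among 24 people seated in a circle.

With 24 = 2·12 people, non-crossing handshake pairings are non-crossing perfect matchings on a circle, counted by C_12.
C_12 = C(24,12)/13 = 2704156/13 = 208012.

208012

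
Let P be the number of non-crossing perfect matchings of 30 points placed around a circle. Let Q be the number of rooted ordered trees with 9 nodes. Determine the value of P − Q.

Non-crossing perfect matchings of 2n points on a circle are counted by C_n; with 30 points, n = 15. So P = C_15 = 9694845.
Rooted ordered (plane) trees on m nodes have m−1 edges and are counted by C_{m−1}; m = 9 gives C_8. So Q = C_8 = 1430.
P − Q = 9694845 − 1430 = 9693415.

9693415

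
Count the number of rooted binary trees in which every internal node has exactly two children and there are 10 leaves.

4862

Full binary trees with 10 leaves have 10−1 = 9 internal nodes, so there are C_9 of them.
C_9 = C(18,9)/10 = 48620/10 = 4862.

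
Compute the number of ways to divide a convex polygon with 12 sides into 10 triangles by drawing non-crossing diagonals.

Triangulations of a convex m-gon are counted by C_{m−2}; with m = 12 this is C_10.
C_10 = C(20,10)/11 = 184756/11 = 16796.

16796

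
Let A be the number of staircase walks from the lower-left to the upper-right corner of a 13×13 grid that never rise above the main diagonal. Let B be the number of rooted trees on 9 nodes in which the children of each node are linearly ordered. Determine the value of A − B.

741470

Monotone paths in an n×n grid that stay weakly below the diagonal are counted by C_n; here n = 13. So A = C_13 = 742900.
Rooted ordered (plane) trees on m nodes have m−1 edges and are counted by C_{m−1}; m = 9 gives C_8. So B = C_8 = 1430.
A − B = 742900 − 1430 = 741470.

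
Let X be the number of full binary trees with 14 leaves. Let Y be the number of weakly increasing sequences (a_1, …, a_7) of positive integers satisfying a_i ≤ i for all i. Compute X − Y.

Full binary trees with 14 leaves have 14−1 = 13 internal nodes, so there are C_13 of them. So X = C_13 = 742900.
Weakly increasing sequences with a_i ≤ i biject with Dyck paths of semilength 7, so there are C_7. So Y = C_7 = 429.
X − Y = 742900 − 429 = 742471.

742471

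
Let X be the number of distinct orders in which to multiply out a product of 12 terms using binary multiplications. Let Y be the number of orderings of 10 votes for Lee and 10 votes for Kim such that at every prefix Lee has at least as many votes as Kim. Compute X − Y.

Parenthesizations of m factors correspond to full binary trees with m leaves, counted by C_{m−1}; m = 12 gives C_11. So X = C_11 = 58786.
Ballot sequences with n votes each where one side never trails are Dyck words, counted by C_n; here n = 10. So Y = C_10 = 16796.
X − Y = 58786 − 16796 = 41990.

41990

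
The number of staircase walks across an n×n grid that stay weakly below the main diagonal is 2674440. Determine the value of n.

14

Such diagonal-avoiding paths in an n×n grid are counted by C_n; 2674440 = C_14.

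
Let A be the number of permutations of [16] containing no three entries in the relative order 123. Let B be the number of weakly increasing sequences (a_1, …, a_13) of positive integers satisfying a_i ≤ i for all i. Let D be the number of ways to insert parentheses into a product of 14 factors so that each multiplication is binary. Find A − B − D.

33871870

Permutations of [n] avoiding any single length-3 pattern are counted by C_n; here n = 16. So A = C_16 = 35357670.
Such sub-staircase sequences of length n are counted by C_n; here n = 13. So B = C_13 = 742900.
Ways to associate a product of 14 factors correspond to binary trees on 14 leaves, so the count is C_13. So D = C_13 = 742900.
A − B − D = 35357670 − 742900 − 742900 = 33871870.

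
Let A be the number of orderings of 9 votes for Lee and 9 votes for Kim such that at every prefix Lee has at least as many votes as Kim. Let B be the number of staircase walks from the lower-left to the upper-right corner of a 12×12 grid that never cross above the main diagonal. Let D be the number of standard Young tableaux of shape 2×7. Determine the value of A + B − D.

212445

Ballot sequences with n votes each where one side never trails are Dyck words, counted by C_n; here n = 9. So A = C_9 = 4862.
Sub-diagonal monotone paths from (0,0) to (12,12) biject with Dyck paths of semilength 12, giving C_12. So B = C_12 = 208012.
By the hook-length formula (or a Dyck-path bijection), SYT of shape 2×7 number C_7. So D = C_7 = 429.
A + B − D = 4862 + 208012 − 429 = 212445.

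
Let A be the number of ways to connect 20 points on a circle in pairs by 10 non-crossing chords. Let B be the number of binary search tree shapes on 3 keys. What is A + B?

Pairing 20 circle points by 10 non-crossing chords gives C_10 matchings. So A = C_10 = 16796.
Rooted binary trees with 3 nodes (each child slot possibly empty) number C_3. So B = C_3 = 5.
A + B = 16796 + 5 = 16801.

16801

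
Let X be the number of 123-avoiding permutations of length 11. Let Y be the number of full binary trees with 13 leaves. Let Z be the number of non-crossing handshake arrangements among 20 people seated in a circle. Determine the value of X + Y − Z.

For any fixed pattern of length 3, the pattern-avoiding permutations of [11] number C_11. So X = C_11 = 58786.
Full binary trees with 13 leaves have 13−1 = 12 internal nodes, so there are C_12 of them. So Y = C_12 = 208012.
Non-crossing handshake pairings of 2n people are counted by C_n; 20 people gives n = 10. So Z = C_10 = 16796.
X + Y − Z = 58786 + 208012 − 16796 = 250002.

250002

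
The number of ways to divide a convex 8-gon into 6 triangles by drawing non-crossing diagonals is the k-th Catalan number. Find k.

Triangulations of a convex m-gon are counted by C_{m−2}; with m = 8 this is C_6.

6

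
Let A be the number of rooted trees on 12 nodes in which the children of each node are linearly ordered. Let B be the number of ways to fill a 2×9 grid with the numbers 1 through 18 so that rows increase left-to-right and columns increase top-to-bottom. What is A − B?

A rooted plane tree on 12 nodes has 11 edges, and such trees are counted by C_11. So A = C_11 = 58786.
Standard Young tableaux of shape 2×n are counted by C_n; here n = 9. So B = C_9 = 4862.
A − B = 58786 − 4862 = 53924.

53924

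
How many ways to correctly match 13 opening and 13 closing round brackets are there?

742900

Balanced strings of n pairs of brackets are counted by C_n; here n = 13.
C_13 = 742900.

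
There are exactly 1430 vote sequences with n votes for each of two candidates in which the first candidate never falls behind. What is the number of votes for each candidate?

8

Such ballot sequences with n votes each are counted by C_n, and C_8 = 1430.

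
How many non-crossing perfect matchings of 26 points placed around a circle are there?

742900

Pairing 26 circle points by 13 non-crossing chords gives C_13 matchings.
C_13 = 742900.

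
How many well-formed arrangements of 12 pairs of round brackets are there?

208012

With 12 pairs the number of balanced bracket strings is the Catalan number C_12.
C_12 = 208012.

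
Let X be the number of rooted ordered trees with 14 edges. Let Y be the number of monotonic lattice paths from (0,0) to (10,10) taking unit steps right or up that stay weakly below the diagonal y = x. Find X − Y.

A rooted plane tree with 14 edges has 15 nodes, and the count is C_14. So X = C_14 = 2674440.
Sub-diagonal monotone paths from (0,0) to (10,10) biject with Dyck paths of semilength 10, giving C_10. So Y = C_10 = 16796.
X − Y = 2674440 − 16796 = 2657644.

2657644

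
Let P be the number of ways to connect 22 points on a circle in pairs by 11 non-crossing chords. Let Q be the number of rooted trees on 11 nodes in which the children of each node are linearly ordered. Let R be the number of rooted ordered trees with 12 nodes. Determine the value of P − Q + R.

100776

Non-crossing perfect matchings of 2n points on a circle are counted by C_n; with 22 points, n = 11. So P = C_11 = 58786.
Rooted ordered (plane) trees on m nodes have m−1 edges and are counted by C_{m−1}; m = 11 gives C_10. So Q = C_10 = 16796.
A rooted plane tree on 12 nodes has 11 edges, and such trees are counted by C_11. So R = C_11 = 58786.
P − Q + R = 58786 − 16796 + 58786 = 100776.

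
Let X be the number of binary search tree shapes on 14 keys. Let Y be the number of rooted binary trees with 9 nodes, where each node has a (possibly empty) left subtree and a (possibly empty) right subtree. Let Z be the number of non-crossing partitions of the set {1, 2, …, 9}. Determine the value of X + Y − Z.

2674440

Binary trees (left/right distinguished) on n nodes are counted by C_n; here n = 14. So X = C_14 = 2674440.
Rooted binary trees with 9 nodes (each child slot possibly empty) number C_9. So Y = C_9 = 4862.
The non-crossing partitions of [9] form a lattice of size C_9. So Z = C_9 = 4862.
X + Y − Z = 2674440 + 4862 − 4862 = 2674440.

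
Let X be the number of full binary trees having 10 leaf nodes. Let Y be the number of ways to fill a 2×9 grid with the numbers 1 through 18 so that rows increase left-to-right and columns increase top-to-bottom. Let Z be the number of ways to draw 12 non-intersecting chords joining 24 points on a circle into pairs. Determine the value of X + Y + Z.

Full binary trees with 10 leaves have 10−1 = 9 internal nodes, so there are C_9 of them. So X = C_9 = 4862.
Standard Young tableaux of shape 2×n are counted by C_n; here n = 9. So Y = C_9 = 4862.
Non-crossing perfect matchings of 2n points on a circle are counted by C_n; with 24 points, n = 12. So Z = C_12 = 208012.
X + Y + Z = 4862 + 4862 + 208012 = 217736.

217736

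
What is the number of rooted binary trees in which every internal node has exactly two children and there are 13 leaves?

208012

A full binary tree with L leaves has L−1 internal nodes and is counted by C_{L−1}; L = 13 gives C_12.
C_12 = 208012.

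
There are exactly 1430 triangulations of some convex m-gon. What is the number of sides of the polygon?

Triangulations of a convex m-gon are counted by C_{m−2}, and C_8 = 1430.
So m − 2 = 8, giving m = 10 sides.

10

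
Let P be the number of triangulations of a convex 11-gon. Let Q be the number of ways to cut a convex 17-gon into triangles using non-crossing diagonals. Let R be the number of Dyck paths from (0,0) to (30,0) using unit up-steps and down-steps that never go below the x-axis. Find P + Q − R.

A convex 11-gon is triangulated into 9 triangles, and the number of such triangulations is the Catalan number C_{11−2} = C_9. So P = C_9 = 4862.
The number of triangulations of a 17-gon is the Catalan number C_15 (index = sides − 2). So Q = C_15 = 9694845.
Dyck paths of semilength n (length 2n) are counted by C_n; here n = 15. So R = C_15 = 9694845.
P + Q − R = 4862 + 9694845 − 9694845 = 4862.

4862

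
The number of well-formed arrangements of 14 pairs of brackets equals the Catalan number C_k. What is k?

14

A balanced arrangement of 14 bracket pairs is a Dyck word of semilength 14, so the count is C_14.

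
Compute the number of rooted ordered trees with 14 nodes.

742900

Rooted ordered (plane) trees on m nodes have m−1 edges and are counted by C_{m−1}; m = 14 gives C_13.
C_13 = C_12 · 2(2·12+1)/(12+2) = 208012 · 50/14 = 742900.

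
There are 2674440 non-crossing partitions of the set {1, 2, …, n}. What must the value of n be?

Non-crossing partitions of [n] are counted by C_n. The Catalan number equal to 2674440 is C_14.

14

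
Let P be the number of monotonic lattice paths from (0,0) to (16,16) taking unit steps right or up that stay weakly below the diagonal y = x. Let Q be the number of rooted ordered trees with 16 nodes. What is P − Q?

Monotone paths in an n×n grid that stay weakly below the diagonal are counted by C_n; here n = 16. So P = C_16 = 35357670.
A rooted plane tree on 16 nodes has 15 edges, and such trees are counted by C_15. So Q = C_15 = 9694845.
P − Q = 35357670 − 9694845 = 25662825.

25662825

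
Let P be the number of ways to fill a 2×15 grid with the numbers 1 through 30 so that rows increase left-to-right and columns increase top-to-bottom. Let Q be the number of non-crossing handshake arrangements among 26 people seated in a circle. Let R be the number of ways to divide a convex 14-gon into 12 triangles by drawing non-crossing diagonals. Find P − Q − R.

By the hook-length formula (or a Dyck-path bijection), SYT of shape 2×15 number C_15. So P = C_15 = 9694845.
With 26 = 2·13 people, non-crossing handshake pairings are non-crossing perfect matchings on a circle, counted by C_13. So Q = C_13 = 742900.
A convex 14-gon is triangulated into 12 triangles, and the number of such triangulations is the Catalan number C_{14−2} = C_12. So R = C_12 = 208012.
P − Q − R = 9694845 − 742900 − 208012 = 8743933.

8743933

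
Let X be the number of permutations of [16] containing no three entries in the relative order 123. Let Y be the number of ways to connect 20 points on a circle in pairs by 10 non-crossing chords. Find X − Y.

35340874

For any fixed pattern of length 3, the pattern-avoiding permutations of [16] number C_16. So X = C_16 = 35357670.
Non-crossing perfect matchings of 2n points on a circle are counted by C_n; with 20 points, n = 10. So Y = C_10 = 16796.
X − Y = 35357670 − 16796 = 35340874.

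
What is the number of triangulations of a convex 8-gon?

132

The number of triangulations of an 8-gon is the Catalan number C_6 (index = sides − 2).
C_6 = C(12,6)/7 = 924/7 = 132.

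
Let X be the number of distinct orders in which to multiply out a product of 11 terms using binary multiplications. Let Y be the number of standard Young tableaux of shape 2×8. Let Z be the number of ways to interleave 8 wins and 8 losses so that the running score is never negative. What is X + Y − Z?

16796

Ways to associate a product of 11 factors correspond to binary trees on 11 leaves, so the count is C_10. So X = C_10 = 16796.
Standard Young tableaux of shape 2×n are counted by C_n; here n = 8. So Y = C_8 = 1430.
Reading a vote for the leader as '(' and for the other as ')' turns such a sequence into a balanced string of 8 pairs, so the count is C_8. So Z = C_8 = 1430.
X + Y − Z = 16796 + 1430 − 1430 = 16796.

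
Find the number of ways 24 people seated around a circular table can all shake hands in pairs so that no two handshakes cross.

208012

With 24 = 2·12 people, non-crossing handshake pairings are non-crossing perfect matchings on a circle, counted by C_12.
C_12 = C(24,12)/13 = 2704156/13 = 208012.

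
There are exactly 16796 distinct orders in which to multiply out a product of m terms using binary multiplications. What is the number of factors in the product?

Parenthesizations of m factors are counted by C_{m−1}, and C_10 = 16796.
So the index is 10, and the number of factors is 10 + 1 = 11.

11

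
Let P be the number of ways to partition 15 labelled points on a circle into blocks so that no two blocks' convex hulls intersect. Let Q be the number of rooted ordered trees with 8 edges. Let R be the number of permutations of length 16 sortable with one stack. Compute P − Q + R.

The non-crossing partitions of [15] form a lattice of size C_15. So P = C_15 = 9694845.
A rooted plane tree with 8 edges has 9 nodes, and the count is C_8. So Q = C_8 = 1430.
Stack-sortable permutations are exactly the 231-avoiding ones, counted by C_n; here n = 16. So R = C_16 = 35357670.
P − Q + R = 9694845 − 1430 + 35357670 = 45051085.

45051085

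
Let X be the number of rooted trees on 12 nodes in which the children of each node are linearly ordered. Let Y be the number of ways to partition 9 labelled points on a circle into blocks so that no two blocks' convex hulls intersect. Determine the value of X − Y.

Rooted ordered (plane) trees on m nodes have m−1 edges and are counted by C_{m−1}; m = 12 gives C_11. So X = C_11 = 58786.
Non-crossing partitions of an n-element set are counted by C_n; here n = 9. So Y = C_9 = 4862.
X − Y = 58786 − 4862 = 53924.

53924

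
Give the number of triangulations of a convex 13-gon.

A convex 13-gon is triangulated into 11 triangles, and the number of such triangulations is the Catalan number C_{13−2} = C_11.
C_11 = C(22,11)/12 = 705432/12 = 58786.

58786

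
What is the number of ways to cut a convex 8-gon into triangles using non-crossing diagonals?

The number of triangulations of an 8-gon is the Catalan number C_6 (index = sides − 2).
C_6 = C_5 · 2(2·5+1)/(5+2) = 42 · 22/7 = 132.

132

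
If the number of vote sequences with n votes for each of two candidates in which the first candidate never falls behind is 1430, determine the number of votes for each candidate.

8

Such ballot sequences with n votes each are counted by C_n, and C_8 = 1430.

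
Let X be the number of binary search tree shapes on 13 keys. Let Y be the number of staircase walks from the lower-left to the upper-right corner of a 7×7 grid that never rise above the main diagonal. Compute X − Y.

742471

There are C_n binary search tree shapes on n keys; with n = 13 that is C_13. So X = C_13 = 742900.
Monotone paths in an n×n grid that stay weakly below the diagonal are counted by C_n; here n = 7. So Y = C_7 = 429.
X − Y = 742900 − 429 = 742471.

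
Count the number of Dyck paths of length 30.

A Dyck path with 15 up-steps and 15 down-steps has semilength 15, so there are C_15 of them.
C_15 = C(30,15)/16 = 155117520/16 = 9694845.

9694845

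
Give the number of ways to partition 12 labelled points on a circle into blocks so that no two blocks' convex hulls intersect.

The non-crossing partitions of [12] form a lattice of size C_12.
C_12 = C_11 · 2(2·11+1)/(11+2) = 58786 · 46/13 = 208012.

208012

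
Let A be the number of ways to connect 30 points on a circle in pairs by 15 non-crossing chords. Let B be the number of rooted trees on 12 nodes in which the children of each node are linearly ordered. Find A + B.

9753631

Pairing 30 circle points by 15 non-crossing chords gives C_15 matchings. So A = C_15 = 9694845.
Rooted ordered (plane) trees on m nodes have m−1 edges and are counted by C_{m−1}; m = 12 gives C_11. So B = C_11 = 58786.
A + B = 9694845 + 58786 = 9753631.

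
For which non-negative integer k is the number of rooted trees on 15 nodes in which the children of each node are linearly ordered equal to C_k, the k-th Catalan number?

A rooted plane tree on 15 nodes has 14 edges, and such trees are counted by C_14.

14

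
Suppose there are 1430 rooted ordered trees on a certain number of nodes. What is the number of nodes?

Rooted ordered trees on m nodes are counted by C_{m−1}; 1430 = C_8.
So the index is 8, and the number of nodes is 8 + 1 = 9.

9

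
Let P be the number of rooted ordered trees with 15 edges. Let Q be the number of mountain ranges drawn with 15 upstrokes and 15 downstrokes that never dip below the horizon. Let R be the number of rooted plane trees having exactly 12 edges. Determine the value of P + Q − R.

Rooted ordered trees with n edges are counted by C_n; here n = 15. So P = C_15 = 9694845.
Paths of 15 up- and 15 down-steps that never dip below the axis are Dyck paths; their count is C_15. So Q = C_15 = 9694845.
Rooted ordered trees with n edges are counted by C_n; here n = 12. So R = C_12 = 208012.
P + Q − R = 9694845 + 9694845 − 208012 = 19181678.

19181678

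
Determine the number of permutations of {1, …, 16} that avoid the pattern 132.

35357670

Permutations of [n] avoiding any single length-3 pattern are counted by C_n; here n = 16.
C_16 = C_15 · 2(2·15+1)/(15+2) = 9694845 · 62/17 = 35357670.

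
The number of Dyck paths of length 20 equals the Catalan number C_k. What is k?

Dyck paths of semilength n (length 2n) are counted by C_n; here n = 10.

10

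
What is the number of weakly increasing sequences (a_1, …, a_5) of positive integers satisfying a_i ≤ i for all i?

Such sub-staircase sequences of length n are counted by C_n; here n = 5.
C_5 = 42.

42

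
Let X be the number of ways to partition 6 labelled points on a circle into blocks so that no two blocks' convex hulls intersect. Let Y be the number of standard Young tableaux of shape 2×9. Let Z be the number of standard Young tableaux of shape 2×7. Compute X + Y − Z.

The non-crossing partitions of [6] form a lattice of size C_6. So X = C_6 = 132.
Standard Young tableaux of shape 2×n are counted by C_n; here n = 9. So Y = C_9 = 4862.
Standard Young tableaux of shape 2×n are counted by C_n; here n = 7. So Z = C_7 = 429.
X + Y − Z = 132 + 4862 − 429 = 4565.

4565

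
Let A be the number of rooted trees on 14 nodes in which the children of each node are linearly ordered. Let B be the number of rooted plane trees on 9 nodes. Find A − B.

741470

A rooted plane tree on 14 nodes has 13 edges, and such trees are counted by C_13. So A = C_13 = 742900.
Rooted ordered (plane) trees on m nodes have m−1 edges and are counted by C_{m−1}; m = 9 gives C_8. So B = C_8 = 1430.
A − B = 742900 − 1430 = 741470.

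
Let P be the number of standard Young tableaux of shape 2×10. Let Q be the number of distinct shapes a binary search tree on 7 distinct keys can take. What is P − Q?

Standard Young tableaux of shape 2×n are counted by C_n; here n = 10. So P = C_10 = 16796.
Rooted binary trees with 7 nodes (each child slot possibly empty) number C_7. So Q = C_7 = 429.
P − Q = 16796 − 429 = 16367.

16367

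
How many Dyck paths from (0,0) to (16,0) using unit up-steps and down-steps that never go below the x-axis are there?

Dyck paths of semilength n (length 2n) are counted by C_n; here n = 8.
C_8 = C(16,8)/9 = 12870/9 = 1430.

1430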